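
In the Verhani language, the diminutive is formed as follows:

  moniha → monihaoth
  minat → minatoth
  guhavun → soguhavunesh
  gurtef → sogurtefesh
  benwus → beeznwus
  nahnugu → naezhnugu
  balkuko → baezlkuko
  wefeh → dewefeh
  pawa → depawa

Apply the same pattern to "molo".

moniha and pawa both end in -a yet inflect differently (monihaoth, depawa), so the final letter is not what conditions the rule; the first letter is.
"molo" begins with m-. The stems beginning with m- (moniha → monihaoth, minat → minatoth) add -oth.
So molo → molooth.

molooth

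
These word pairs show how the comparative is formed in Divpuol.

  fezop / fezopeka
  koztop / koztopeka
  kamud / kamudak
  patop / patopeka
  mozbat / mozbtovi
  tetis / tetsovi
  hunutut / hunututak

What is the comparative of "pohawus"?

pohawusak

hunutut and mozbat both end in -t yet inflect differently (hunututak, mozbtovi), so the final letter is not what conditions the rule; the last vowel is.
"pohawus" has last vowel 'u'. The stems whose last vowel is 'u' (kamud → kamudak, hunutut → hunututak) add -ak.
The other patterns: stems whose last vowel is 'o' add -eka; stems whose last vowel is 'a' or 'i' delete the last vowel and add -ovi.
So pohawus → pohawusak.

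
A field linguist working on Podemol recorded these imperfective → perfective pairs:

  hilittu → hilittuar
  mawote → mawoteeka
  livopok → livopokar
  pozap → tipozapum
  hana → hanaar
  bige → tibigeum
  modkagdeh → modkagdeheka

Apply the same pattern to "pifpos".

tipifposum

"pifpos" begins with p-. The one such stem in the data (pozap → tipozapum) adds ti- … -um around the stem, so the same rule applies.
So pifpos → tipifposum.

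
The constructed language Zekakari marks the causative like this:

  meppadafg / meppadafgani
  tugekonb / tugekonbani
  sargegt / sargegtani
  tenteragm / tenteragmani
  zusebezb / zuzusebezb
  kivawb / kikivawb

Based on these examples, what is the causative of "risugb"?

risugbani

zusebezb and tugekonb both end in -b yet inflect differently (zuzusebezb, tugekonbani), so the final letter is not what conditions the rule; the second-to-last letter is.
"risugb" has second-to-last letter 'g'. The stems whose second-to-last letter is 'g' (tenteragm → tenteragmani, sargegt → sargegtani) add -ani.
So risugb → risugbani.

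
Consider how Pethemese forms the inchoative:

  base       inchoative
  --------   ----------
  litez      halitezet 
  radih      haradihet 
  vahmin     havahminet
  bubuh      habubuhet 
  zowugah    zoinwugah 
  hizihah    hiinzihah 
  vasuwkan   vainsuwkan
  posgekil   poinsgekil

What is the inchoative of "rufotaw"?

ruinfotaw

radih and zowugah both end in -h yet inflect differently (haradihet, zoinwugah), so the final letter is not what conditions the rule; the number of vowels is.
"rufotaw" has 3 vowels. The stems with 3 vowels (zowugah → zoinwugah, hizihah → hiinzihah, vasuwkan → vainsuwkan) insert -in- after the first vowel.
The other pattern: stems with 2 vowels add ha- … -et around the stem.
So rufotaw → ruinfotaw.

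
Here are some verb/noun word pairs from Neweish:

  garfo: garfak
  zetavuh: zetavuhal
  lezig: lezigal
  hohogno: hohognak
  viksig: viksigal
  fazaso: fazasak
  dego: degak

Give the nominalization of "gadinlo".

gadinlak

"gadinlo" ends in -o. The stems ending in -o (garfo → garfak, fazaso → fazasak, dego → degak) drop the final letter and add -ak.
So gadinlo → gadinlak.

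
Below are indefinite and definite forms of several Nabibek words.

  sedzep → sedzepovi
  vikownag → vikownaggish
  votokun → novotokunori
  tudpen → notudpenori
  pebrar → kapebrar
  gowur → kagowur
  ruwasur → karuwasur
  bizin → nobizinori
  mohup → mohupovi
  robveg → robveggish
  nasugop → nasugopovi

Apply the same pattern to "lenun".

nolenunori

sedzep and robveg both have last vowel 'e' yet inflect differently (sedzepovi, robveggish), so the last vowel is not what conditions the rule; the final letter is.
"lenun" ends in -n. The stems ending in -n (tudpen → notudpenori, bizin → nobizinori, votokun → novotokunori) add no- … -ori around the stem.
So lenun → nolenunori.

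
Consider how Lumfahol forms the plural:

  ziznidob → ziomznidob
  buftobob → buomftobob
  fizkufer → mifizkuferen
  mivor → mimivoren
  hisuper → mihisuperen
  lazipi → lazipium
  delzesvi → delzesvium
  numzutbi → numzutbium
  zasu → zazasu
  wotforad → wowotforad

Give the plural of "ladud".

"ladud" ends in -d. The one such stem in the data (wotforad → wowotforad) repeats the first consonant+vowel as a prefix (as does zasu), so the same rule applies.
The other patterns: stems ending in -b insert -om- after the first vowel; stems ending in -r add mi- … -en around the stem; stems ending in -i add -um.
So ladud → laladud.

laladud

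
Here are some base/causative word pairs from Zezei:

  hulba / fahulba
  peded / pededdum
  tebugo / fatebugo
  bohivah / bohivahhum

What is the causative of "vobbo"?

favobbo

bohivah and hulba both have last vowel 'a' yet inflect differently (bohivahhum, fahulba), so the last vowel is not what conditions the rule; whether the stem ends in a vowel or a consonant is.
"vobbo" ends in a vowel. The stems ending in a vowel (hulba → fahulba, tebugo → fatebugo) add the prefix fa-.
The other pattern: stems ending in a consonant double the final consonant and add -um.
So vobbo → favobbo.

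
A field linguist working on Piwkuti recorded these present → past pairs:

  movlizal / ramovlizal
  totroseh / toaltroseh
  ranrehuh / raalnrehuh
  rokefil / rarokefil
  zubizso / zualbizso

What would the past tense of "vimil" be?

"vimil" ends in -l. The stems ending in -l (movlizal → ramovlizal, rokefil → rarokefil) add the prefix ra-.
So vimil → ravimil.

ravimil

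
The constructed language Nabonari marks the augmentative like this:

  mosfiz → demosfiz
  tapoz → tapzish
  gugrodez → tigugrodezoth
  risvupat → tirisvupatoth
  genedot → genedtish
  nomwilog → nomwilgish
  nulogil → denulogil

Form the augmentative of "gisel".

mosfiz and tapoz both end in -z yet inflect differently (demosfiz, tapzish), so the final letter is not what conditions the rule; the last vowel is.
"gisel" has last vowel 'e'. The one such stem in the data (gugrodez → tigugrodezoth) adds ti- … -oth around the stem, so the same rule applies.
The other patterns: stems whose last vowel is 'i' add the prefix de-; stems whose last vowel is 'o' delete the last vowel and add -ish.
So gisel → tigiseloth.

tigiseloth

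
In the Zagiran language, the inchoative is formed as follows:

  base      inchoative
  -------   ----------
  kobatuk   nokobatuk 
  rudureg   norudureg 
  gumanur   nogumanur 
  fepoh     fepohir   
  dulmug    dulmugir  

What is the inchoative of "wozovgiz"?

"wozovgiz" has 3 vowels. The stems with 3 vowels (kobatuk → nokobatuk, rudureg → norudureg, gumanur → nogumanur) add the prefix no-.
So wozovgiz → nowozovgiz.

nowozovgiz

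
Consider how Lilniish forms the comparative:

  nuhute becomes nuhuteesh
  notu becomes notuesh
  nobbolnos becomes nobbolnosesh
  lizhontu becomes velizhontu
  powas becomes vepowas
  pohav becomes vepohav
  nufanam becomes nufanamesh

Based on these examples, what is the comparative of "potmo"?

vepotmo

notu and lizhontu both end in -u yet inflect differently (notuesh, velizhontu), so the final letter is not what conditions the rule; the first letter is.
"potmo" begins with p-. The stems beginning with p- (pohav → vepohav, powas → vepowas) add the prefix ve-.
So potmo → vepotmo.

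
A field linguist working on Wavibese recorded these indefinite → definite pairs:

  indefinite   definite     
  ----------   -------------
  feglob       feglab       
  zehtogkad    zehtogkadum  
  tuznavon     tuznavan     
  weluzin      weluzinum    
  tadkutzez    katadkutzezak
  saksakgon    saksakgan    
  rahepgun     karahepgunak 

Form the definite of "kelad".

weluzin and saksakgon both end in -n yet inflect differently (weluzinum, saksakgan), so the final letter is not what conditions the rule; the last vowel is.
"kelad" has last vowel 'a'. The one such stem in the data (zehtogkad → zehtogkadum) adds -um, so the same rule applies.
So kelad → keladum.

keladum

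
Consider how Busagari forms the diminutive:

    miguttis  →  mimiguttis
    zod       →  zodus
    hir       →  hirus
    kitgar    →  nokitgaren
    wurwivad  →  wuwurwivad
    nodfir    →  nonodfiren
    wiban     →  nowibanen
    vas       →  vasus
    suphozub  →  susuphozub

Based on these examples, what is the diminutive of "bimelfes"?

hir and kitgar both end in -r yet inflect differently (hirus, nokitgaren), so the final letter is not what conditions the rule; the number of vowels is.
"bimelfes" has 3 vowels. The stems with 3 vowels (suphozub → susuphozub, wurwivad → wuwurwivad, miguttis → mimiguttis) repeat the first consonant+vowel as a prefix.
The other patterns: stems with 1 vowel add -us; stems with 2 vowels add no- … -en around the stem.
So bimelfes → bibimelfes.

bibimelfes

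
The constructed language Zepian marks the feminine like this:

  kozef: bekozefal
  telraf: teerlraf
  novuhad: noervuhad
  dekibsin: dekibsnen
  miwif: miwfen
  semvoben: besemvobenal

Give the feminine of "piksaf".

"piksaf" has last vowel 'a'. The stems whose last vowel is 'a' (telraf → teerlraf, novuhad → noervuhad) insert -er- after the first vowel.
So piksaf → pierksaf.

pierksaf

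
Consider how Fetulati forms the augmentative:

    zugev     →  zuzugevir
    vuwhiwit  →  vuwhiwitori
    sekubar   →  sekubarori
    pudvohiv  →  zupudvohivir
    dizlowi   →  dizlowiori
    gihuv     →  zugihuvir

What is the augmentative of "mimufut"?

mimufutori

pudvohiv and dizlowi both have last vowel 'i' yet inflect differently (zupudvohivir, dizlowiori), so the last vowel is not what conditions the rule; the final letter is.
"mimufut" ends in -t. The one such stem in the data (vuwhiwit → vuwhiwitori) adds -ori, so the same rule applies.
The other pattern: stems ending in -v add zu- … -ir around the stem.
So mimufut → mimufutori.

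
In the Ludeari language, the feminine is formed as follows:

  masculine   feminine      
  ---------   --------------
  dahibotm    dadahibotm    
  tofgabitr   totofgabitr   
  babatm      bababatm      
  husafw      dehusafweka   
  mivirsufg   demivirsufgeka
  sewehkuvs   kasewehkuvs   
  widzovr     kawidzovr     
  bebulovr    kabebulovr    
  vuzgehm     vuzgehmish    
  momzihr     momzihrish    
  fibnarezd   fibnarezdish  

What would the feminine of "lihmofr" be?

tofgabitr and widzovr both end in -r yet inflect differently (totofgabitr, kawidzovr), so the final letter is not what conditions the rule; the second-to-last letter is.
"lihmofr" has second-to-last letter 'f'. The stems whose second-to-last letter is 'f' (husafw → dehusafweka, mivirsufg → demivirsufgeka) add de- … -eka around the stem.
The other patterns: stems whose second-to-last letter is 't' repeat the first consonant+vowel as a prefix; stems whose second-to-last letter is 'v' add the prefix ka-; stems whose second-to-last letter is 'h' or 'z' add -ish.
So lihmofr → delihmofreka.

delihmofreka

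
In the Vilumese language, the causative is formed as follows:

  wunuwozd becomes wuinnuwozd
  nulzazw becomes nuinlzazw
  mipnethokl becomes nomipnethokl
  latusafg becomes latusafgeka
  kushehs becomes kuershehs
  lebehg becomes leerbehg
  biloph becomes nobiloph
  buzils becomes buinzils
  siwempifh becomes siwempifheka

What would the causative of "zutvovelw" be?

zuintvovelw

siwempifh and biloph both end in -h yet inflect differently (siwempifheka, nobiloph), so the final letter is not what conditions the rule; the second-to-last letter is.
"zutvovelw" has second-to-last letter 'l'. The one such stem in the data (buzils → buinzils) inserts -in- after the first vowel (as do wunuwozd, nulzazw), so the same rule applies.
The other patterns: stems whose second-to-last letter is 'f' add -eka; stems whose second-to-last letter is 'k' or 'p' add the prefix no-; stems whose second-to-last letter is 'h' insert -er- after the first vowel.
So zutvovelw → zuintvovelw.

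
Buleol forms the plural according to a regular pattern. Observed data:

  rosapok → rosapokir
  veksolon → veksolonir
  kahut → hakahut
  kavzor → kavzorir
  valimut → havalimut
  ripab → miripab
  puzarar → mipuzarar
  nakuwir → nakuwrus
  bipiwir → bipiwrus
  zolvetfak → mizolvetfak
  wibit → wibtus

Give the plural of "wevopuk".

"wevopuk" has last vowel 'u'. The stems whose last vowel is 'u' (kahut → hakahut, valimut → havalimut) add the prefix ha-.
The other patterns: stems whose last vowel is 'o' add -ir; stems whose last vowel is 'a' add the prefix mi-; stems whose last vowel is 'i' delete the last vowel and add -us.
So wevopuk → hawevopuk.

hawevopuk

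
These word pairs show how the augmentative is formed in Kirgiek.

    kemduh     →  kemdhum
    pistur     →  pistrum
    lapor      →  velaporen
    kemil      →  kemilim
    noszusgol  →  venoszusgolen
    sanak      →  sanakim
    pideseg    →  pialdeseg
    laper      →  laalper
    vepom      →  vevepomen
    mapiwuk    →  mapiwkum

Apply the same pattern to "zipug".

zipgum

"zipug" has last vowel 'u'. The stems whose last vowel is 'u' (mapiwuk → mapiwkum, pistur → pistrum, kemduh → kemdhum) delete the last vowel and add -um.
The other patterns: stems whose last vowel is 'e' insert -al- after the first vowel; stems whose last vowel is 'o' add ve- … -en around the stem; stems whose last vowel is 'a' or 'i' add -im.
So zipug → zipgum.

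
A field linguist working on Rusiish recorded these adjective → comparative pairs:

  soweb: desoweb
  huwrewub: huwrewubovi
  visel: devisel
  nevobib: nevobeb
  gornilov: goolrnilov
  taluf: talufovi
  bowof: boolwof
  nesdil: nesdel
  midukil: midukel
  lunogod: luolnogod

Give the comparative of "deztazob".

deolztazob

nevobib and huwrewub both end in -b yet inflect differently (nevobeb, huwrewubovi), so the final letter is not what conditions the rule; the last vowel is.
"deztazob" has last vowel 'o'. The stems whose last vowel is 'o' (gornilov → goolrnilov, lunogod → luolnogod, bowof → boolwof) insert -ol- after the first vowel.
So deztazob → deolztazob.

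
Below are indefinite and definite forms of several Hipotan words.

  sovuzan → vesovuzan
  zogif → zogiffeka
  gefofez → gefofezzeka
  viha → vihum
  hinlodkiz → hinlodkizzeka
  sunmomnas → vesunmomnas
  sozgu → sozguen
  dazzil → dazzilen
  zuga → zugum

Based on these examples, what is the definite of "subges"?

vesubges

dazzil and hinlodkiz both have last vowel 'i' yet inflect differently (dazzilen, hinlodkizzeka), so the last vowel is not what conditions the rule; the final letter is.
"subges" ends in -s. The one such stem in the data (sunmomnas → vesunmomnas) adds the prefix ve-, so the same rule applies.
So subges → vesubges.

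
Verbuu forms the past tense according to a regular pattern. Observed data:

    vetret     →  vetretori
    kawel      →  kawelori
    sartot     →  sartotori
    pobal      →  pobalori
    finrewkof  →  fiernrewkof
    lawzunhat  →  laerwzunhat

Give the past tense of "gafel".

gafelori

vetret and lawzunhat both end in -t yet inflect differently (vetretori, laerwzunhat), so the final letter is not what conditions the rule; the number of vowels is.
"gafel" has 2 vowels. The stems with 2 vowels (vetret → vetretori, kawel → kawelori, sartot → sartotori) add -ori.
So gafel → gafelori.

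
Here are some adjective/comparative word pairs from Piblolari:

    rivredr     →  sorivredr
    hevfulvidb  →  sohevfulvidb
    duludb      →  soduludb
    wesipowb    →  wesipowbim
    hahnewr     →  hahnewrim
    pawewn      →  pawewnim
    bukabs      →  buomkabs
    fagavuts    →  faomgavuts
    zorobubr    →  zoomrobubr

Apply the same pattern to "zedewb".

"zedewb" has second-to-last letter 'w'. The stems whose second-to-last letter is 'w' (wesipowb → wesipowbim, hahnewr → hahnewrim, pawewn → pawewnim) add -im.
So zedewb → zedewbim.

zedewbim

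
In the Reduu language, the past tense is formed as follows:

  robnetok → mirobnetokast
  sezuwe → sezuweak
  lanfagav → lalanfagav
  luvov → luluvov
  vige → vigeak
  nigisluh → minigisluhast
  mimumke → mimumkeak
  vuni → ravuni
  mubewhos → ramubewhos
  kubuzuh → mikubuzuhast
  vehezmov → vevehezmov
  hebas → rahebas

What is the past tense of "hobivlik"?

mihobivlikast

vehezmov and robnetok both have last vowel 'o' yet inflect differently (vevehezmov, mirobnetokast), so the last vowel is not what conditions the rule; the final letter is.
"hobivlik" ends in -k. The one such stem in the data (robnetok → mirobnetokast) adds mi- … -ast around the stem, so the same rule applies.
The other patterns: stems ending in -v repeat the first consonant+vowel as a prefix; stems ending in -e add -ak; stems ending in -i or -s add the prefix ra-.
So hobivlik → mihobivlikast.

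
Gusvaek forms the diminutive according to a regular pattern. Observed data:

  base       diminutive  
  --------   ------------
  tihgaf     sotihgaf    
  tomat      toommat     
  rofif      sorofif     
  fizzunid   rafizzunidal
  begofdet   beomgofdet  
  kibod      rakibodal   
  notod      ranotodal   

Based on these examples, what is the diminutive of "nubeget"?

"nubeget" ends in -t. The stems ending in -t (tomat → toommat, begofdet → beomgofdet) insert -om- after the first vowel.
So nubeget → nuombeget.

nuombeget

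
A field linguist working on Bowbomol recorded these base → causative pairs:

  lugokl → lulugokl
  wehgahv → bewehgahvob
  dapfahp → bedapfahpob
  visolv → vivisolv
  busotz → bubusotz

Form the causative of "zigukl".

"zigukl" has second-to-last letter 'k'. The one such stem in the data (lugokl → lulugokl) repeats the first consonant+vowel as a prefix (as do visolv, busotz), so the same rule applies.
The other pattern: stems whose second-to-last letter is 'h' add be- … -ob around the stem.
So zigukl → zizigukl.

zizigukl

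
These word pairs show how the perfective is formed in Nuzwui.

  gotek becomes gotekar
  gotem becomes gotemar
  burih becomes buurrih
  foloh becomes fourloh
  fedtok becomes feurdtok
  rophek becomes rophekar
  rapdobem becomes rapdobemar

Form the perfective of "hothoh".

rophek and fedtok both end in -k yet inflect differently (rophekar, feurdtok), so the final letter is not what conditions the rule; the last vowel is.
"hothoh" has last vowel 'o'. The stems whose last vowel is 'o' (foloh → fourloh, fedtok → feurdtok) insert -ur- after the first vowel.
So hothoh → hourthoh.

hourthoh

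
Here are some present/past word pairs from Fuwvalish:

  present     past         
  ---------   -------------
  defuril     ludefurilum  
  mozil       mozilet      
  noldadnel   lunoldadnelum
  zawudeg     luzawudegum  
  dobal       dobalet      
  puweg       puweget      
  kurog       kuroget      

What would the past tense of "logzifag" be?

defuril and mozil both end in -l yet inflect differently (ludefurilum, mozilet), so the final letter is not what conditions the rule; the number of vowels is.
"logzifag" has 3 vowels. The stems with 3 vowels (defuril → ludefurilum, zawudeg → luzawudegum, noldadnel → lunoldadnelum) add lu- … -um around the stem.
The other pattern: stems with 2 vowels add -et.
So logzifag → lulogzifagum.

lulogzifagum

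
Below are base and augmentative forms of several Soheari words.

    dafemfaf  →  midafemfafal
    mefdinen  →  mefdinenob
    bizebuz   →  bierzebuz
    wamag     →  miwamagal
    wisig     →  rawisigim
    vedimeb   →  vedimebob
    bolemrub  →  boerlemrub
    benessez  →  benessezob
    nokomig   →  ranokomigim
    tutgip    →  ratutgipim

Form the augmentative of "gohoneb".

wamag and nokomig both end in -g yet inflect differently (miwamagal, ranokomigim), so the final letter is not what conditions the rule; the last vowel is.
"gohoneb" has last vowel 'e'. The stems whose last vowel is 'e' (mefdinen → mefdinenob, benessez → benessezob, vedimeb → vedimebob) add -ob.
So gohoneb → gohonebob.

gohonebob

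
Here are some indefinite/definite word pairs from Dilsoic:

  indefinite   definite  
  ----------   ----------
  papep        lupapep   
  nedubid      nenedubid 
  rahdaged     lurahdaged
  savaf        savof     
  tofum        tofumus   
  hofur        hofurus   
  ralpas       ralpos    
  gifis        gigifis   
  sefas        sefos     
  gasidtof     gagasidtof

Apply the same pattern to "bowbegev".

lubowbegev

rahdaged and nedubid both end in -d yet inflect differently (lurahdaged, nenedubid), so the final letter is not what conditions the rule; the last vowel is.
"bowbegev" has last vowel 'e'. The stems whose last vowel is 'e' (rahdaged → lurahdaged, papep → lupapep) add the prefix lu-.
So bowbegev → lubowbegev.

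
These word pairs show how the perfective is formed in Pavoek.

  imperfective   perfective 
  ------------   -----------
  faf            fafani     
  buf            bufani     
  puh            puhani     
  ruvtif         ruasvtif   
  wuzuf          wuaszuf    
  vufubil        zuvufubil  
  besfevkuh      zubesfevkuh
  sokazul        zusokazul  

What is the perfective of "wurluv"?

wuasrluv

faf and ruvtif both end in -f yet inflect differently (fafani, ruasvtif), so the final letter is not what conditions the rule; the number of vowels is.
"wurluv" has 2 vowels. The stems with 2 vowels (ruvtif → ruasvtif, wuzuf → wuaszuf) insert -as- after the first vowel.
The other patterns: stems with 1 vowel add -ani; stems with 3 vowels add the prefix zu-.
So wurluv → wuasrluv.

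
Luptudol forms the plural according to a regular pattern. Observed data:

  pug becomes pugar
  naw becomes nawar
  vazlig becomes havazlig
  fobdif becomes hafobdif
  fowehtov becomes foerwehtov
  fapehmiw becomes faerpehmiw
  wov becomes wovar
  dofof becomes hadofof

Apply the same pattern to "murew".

pug and vazlig both end in -g yet inflect differently (pugar, havazlig), so the final letter is not what conditions the rule; the number of vowels is.
"murew" has 2 vowels. The stems with 2 vowels (fobdif → hafobdif, dofof → hadofof, vazlig → havazlig) add the prefix ha-.
So murew → hamurew.

hamurew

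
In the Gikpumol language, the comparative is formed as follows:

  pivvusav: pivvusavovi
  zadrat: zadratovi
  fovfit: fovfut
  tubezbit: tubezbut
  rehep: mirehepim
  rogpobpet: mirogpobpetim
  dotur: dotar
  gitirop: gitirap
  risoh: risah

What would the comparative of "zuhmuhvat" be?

zuhmuhvatovi

"zuhmuhvat" has last vowel 'a'. The stems whose last vowel is 'a' (pivvusav → pivvusavovi, zadrat → zadratovi) add -ovi.
The other patterns: stems whose last vowel is 'i' change the last vowel to 'u'; stems whose last vowel is 'e' add mi- … -im around the stem; stems whose last vowel is 'o' or 'u' change the last vowel to 'a'.
So zuhmuhvat → zuhmuhvatovi.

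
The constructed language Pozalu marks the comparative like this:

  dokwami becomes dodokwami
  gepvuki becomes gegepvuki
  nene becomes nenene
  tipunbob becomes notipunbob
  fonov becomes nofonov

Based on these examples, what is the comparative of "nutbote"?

"nutbote" ends in a vowel. The stems ending in a vowel (dokwami → dodokwami, gepvuki → gegepvuki, nene → nenene) repeat the first consonant+vowel as a prefix.
The other pattern: stems ending in a consonant add the prefix no-.
So nutbote → nunutbote.

nunutbote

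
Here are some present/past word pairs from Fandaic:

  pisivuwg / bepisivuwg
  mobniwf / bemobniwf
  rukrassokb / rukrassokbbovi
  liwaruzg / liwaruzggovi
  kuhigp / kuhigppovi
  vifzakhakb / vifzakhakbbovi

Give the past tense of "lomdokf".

pisivuwg and liwaruzg both end in -g yet inflect differently (bepisivuwg, liwaruzggovi), so the final letter is not what conditions the rule; the second-to-last letter is.
"lomdokf" has second-to-last letter 'k'. The stems whose second-to-last letter is 'k' (rukrassokb → rukrassokbbovi, vifzakhakb → vifzakhakbbovi) double the final consonant and add -ovi.
The other pattern: stems whose second-to-last letter is 'w' add the prefix be-.
So lomdokf → lomdokffovi.

lomdokffovi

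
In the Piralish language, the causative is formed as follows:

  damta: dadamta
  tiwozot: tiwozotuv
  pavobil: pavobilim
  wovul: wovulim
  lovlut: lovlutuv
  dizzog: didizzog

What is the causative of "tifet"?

wovul and lovlut both have last vowel 'u' yet inflect differently (wovulim, lovlutuv), so the last vowel is not what conditions the rule; the final letter is.
"tifet" ends in -t. The stems ending in -t (lovlut → lovlutuv, tiwozot → tiwozotuv) add -uv.
The other patterns: stems ending in -l add -im; stems ending in -a or -g repeat the first consonant+vowel as a prefix.
So tifet → tifetuv.

tifetuv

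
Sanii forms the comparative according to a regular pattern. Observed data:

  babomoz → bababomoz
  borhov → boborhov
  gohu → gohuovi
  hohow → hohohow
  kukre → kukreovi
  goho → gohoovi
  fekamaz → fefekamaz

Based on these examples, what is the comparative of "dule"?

goho and hohow both have last vowel 'o' yet inflect differently (gohoovi, hohohow), so the last vowel is not what conditions the rule; whether the stem ends in a vowel or a consonant is.
"dule" ends in a vowel. The stems ending in a vowel (gohu → gohuovi, goho → gohoovi, kukre → kukreovi) add -ovi.
So dule → duleovi.

duleovi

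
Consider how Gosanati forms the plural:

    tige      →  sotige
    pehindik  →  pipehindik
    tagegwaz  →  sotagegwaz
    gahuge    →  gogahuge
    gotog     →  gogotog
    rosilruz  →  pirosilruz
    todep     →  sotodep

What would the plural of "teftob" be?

"teftob" begins with t-. The stems beginning with t- (tige → sotige, todep → sotodep, tagegwaz → sotagegwaz) add the prefix so-.
The other patterns: stems beginning with g- add the prefix go-; stems beginning with p- or r- add the prefix pi-.
So teftob → soteftob.

soteftob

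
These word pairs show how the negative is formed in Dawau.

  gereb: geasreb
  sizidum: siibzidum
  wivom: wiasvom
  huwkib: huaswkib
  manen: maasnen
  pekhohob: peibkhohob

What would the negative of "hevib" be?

heasvib

gereb and pekhohob both end in -b yet inflect differently (geasreb, peibkhohob), so the final letter is not what conditions the rule; the number of vowels is.
"hevib" has 2 vowels. The stems with 2 vowels (manen → maasnen, wivom → wiasvom, gereb → geasreb) insert -as- after the first vowel.
The other pattern: stems with 3 vowels insert -ib- after the first vowel.
So hevib → heasvib.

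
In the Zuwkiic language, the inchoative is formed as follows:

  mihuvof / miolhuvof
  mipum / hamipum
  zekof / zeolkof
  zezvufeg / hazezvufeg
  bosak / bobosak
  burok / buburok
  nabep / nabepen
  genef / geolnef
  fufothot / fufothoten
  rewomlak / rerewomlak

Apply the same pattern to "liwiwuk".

liliwiwuk

mihuvof and burok both have last vowel 'o' yet inflect differently (miolhuvof, buburok), so the last vowel is not what conditions the rule; the final letter is.
"liwiwuk" ends in -k. The stems ending in -k (rewomlak → rerewomlak, burok → buburok, bosak → bobosak) repeat the first consonant+vowel as a prefix.
So liwiwuk → liliwiwuk.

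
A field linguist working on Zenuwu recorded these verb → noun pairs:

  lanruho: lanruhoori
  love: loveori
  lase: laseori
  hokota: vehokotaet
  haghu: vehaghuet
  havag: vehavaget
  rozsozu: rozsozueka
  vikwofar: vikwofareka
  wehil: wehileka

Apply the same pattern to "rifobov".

haghu and rozsozu both end in -u yet inflect differently (vehaghuet, rozsozueka), so the final letter is not what conditions the rule; the first letter is.
"rifobov" begins with r-. The one such stem in the data (rozsozu → rozsozueka) adds -eka, so the same rule applies.
The other patterns: stems beginning with l- add -ori; stems beginning with h- add ve- … -et around the stem.
So rifobov → rifoboveka.

rifoboveka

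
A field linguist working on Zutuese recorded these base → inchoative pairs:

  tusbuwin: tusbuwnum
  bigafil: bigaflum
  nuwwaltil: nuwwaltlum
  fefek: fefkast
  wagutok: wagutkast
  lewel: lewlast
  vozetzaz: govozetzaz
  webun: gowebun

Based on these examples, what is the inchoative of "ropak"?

bigafil and lewel both end in -l yet inflect differently (bigaflum, lewlast), so the final letter is not what conditions the rule; the last vowel is.
"ropak" has last vowel 'a'. The one such stem in the data (vozetzaz → govozetzaz) adds the prefix go-, so the same rule applies.
So ropak → goropak.

goropak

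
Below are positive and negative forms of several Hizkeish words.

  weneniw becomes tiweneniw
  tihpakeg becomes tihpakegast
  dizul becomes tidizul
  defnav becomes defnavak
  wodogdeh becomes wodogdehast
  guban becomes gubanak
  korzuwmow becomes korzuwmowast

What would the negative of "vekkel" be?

vekkelast

korzuwmow and weneniw both end in -w yet inflect differently (korzuwmowast, tiweneniw), so the final letter is not what conditions the rule; the last vowel is.
"vekkel" has last vowel 'e'. The stems whose last vowel is 'e' (wodogdeh → wodogdehast, tihpakeg → tihpakegast) add -ast.
So vekkel → vekkelast.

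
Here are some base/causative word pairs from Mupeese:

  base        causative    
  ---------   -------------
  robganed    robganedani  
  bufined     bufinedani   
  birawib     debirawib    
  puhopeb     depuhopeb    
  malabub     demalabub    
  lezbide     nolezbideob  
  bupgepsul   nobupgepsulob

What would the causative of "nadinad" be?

nadinadani

robganed and puhopeb both have last vowel 'e' yet inflect differently (robganedani, depuhopeb), so the last vowel is not what conditions the rule; the final letter is.
"nadinad" ends in -d. The stems ending in -d (robganed → robganedani, bufined → bufinedani) add -ani.
The other patterns: stems ending in -b add the prefix de-; stems ending in -e or -l add no- … -ob around the stem.
So nadinad → nadinadani.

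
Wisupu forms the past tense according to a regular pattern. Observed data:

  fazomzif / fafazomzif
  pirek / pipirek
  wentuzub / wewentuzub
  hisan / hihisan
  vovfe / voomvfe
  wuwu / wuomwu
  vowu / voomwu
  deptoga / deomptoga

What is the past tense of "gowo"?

goomwo

pirek and vovfe both have last vowel 'e' yet inflect differently (pipirek, voomvfe), so the last vowel is not what conditions the rule; whether the stem ends in a vowel or a consonant is.
"gowo" ends in a vowel. The stems ending in a vowel (vovfe → voomvfe, wuwu → wuomwu, vowu → voomwu) insert -om- after the first vowel.
The other pattern: stems ending in a consonant repeat the first consonant+vowel as a prefix.
So gowo → goomwo.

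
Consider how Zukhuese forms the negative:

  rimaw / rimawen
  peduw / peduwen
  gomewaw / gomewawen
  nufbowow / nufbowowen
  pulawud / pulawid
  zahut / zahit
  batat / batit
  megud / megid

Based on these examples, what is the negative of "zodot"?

zodit

"zodot" ends in -t. The stems ending in -t (zahut → zahit, batat → batit) change the last vowel to 'i'.
The other pattern: stems ending in -w add -en.
So zodot → zodit.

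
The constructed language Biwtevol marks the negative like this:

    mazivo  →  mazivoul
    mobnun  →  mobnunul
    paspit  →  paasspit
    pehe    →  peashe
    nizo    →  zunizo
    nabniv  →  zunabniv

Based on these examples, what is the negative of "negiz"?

mazivo and nizo both end in -o yet inflect differently (mazivoul, zunizo), so the final letter is not what conditions the rule; the first letter is.
"negiz" begins with n-. The stems beginning with n- (nizo → zunizo, nabniv → zunabniv) add the prefix zu-.
So negiz → zunegiz.

zunegiz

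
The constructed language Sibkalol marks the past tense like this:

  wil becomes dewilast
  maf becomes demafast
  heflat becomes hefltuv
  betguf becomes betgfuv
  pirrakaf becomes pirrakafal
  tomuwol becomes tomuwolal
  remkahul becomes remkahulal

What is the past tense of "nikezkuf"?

"nikezkuf" has 3 vowels. The stems with 3 vowels (pirrakaf → pirrakafal, tomuwol → tomuwolal, remkahul → remkahulal) add -al.
So nikezkuf → nikezkufal.

nikezkufal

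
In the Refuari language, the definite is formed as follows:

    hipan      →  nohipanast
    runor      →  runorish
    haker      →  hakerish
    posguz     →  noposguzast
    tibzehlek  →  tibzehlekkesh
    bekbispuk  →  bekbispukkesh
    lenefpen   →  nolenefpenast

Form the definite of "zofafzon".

nozofafzonast

haker and tibzehlek both have last vowel 'e' yet inflect differently (hakerish, tibzehlekkesh), so the last vowel is not what conditions the rule; the final letter is.
"zofafzon" ends in -n. The stems ending in -n (lenefpen → nolenefpenast, hipan → nohipanast) add no- … -ast around the stem.
The other patterns: stems ending in -r add -ish; stems ending in -k double the final consonant and add -esh.
So zofafzon → nozofafzonast.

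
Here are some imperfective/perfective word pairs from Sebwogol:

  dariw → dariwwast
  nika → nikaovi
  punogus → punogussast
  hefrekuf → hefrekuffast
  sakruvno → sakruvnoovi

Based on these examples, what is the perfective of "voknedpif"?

sakruvno and hefrekuf both have 3 vowels yet inflect differently (sakruvnoovi, hefrekuffast), so the number of vowels is not what conditions the rule; whether the stem ends in a vowel or a consonant is.
"voknedpif" ends in a consonant. The stems ending in a consonant (hefrekuf → hefrekuffast, dariw → dariwwast, punogus → punogussast) double the final consonant and add -ast.
So voknedpif → voknedpiffast.

voknedpiffast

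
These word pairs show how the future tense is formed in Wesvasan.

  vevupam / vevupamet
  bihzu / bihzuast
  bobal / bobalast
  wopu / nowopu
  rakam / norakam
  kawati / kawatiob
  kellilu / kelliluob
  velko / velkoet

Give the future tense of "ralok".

bihzu and wopu both end in -u yet inflect differently (bihzuast, nowopu), so the final letter is not what conditions the rule; the first letter is.
"ralok" begins with r-. The one such stem in the data (rakam → norakam) adds the prefix no-, so the same rule applies.
The other patterns: stems beginning with b- add -ast; stems beginning with v- add -et; stems beginning with k- add -ob.
So ralok → noralok.

noralok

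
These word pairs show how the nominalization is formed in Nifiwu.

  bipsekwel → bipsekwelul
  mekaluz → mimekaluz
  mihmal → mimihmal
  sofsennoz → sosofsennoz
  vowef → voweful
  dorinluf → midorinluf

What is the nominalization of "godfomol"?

mekaluz and sofsennoz both end in -z yet inflect differently (mimekaluz, sosofsennoz), so the final letter is not what conditions the rule; the last vowel is.
"godfomol" has last vowel 'o'. The one such stem in the data (sofsennoz → sosofsennoz) repeats the first consonant+vowel as a prefix (as does mihmal), so the same rule applies.
The other patterns: stems whose last vowel is 'u' add the prefix mi-; stems whose last vowel is 'e' add -ul.
So godfomol → gogodfomol.

gogodfomol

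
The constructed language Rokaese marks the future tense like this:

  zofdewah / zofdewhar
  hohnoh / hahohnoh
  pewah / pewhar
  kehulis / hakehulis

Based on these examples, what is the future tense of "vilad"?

vildar

"vilad" has last vowel 'a'. The stems whose last vowel is 'a' (zofdewah → zofdewhar, pewah → pewhar) delete the last vowel and add -ar.
So vilad → vildar.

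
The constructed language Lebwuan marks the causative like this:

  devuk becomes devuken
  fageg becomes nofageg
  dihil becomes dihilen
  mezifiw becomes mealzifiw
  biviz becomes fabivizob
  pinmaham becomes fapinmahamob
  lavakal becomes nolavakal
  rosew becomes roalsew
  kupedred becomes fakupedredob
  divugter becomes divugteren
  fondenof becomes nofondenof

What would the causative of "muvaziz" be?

mualvaziz

lavakal and dihil both end in -l yet inflect differently (nolavakal, dihilen), so the final letter is not what conditions the rule; the first letter is.
"muvaziz" begins with m-. The one such stem in the data (mezifiw → mealzifiw) inserts -al- after the first vowel (as does rosew), so the same rule applies.
So muvaziz → mualvaziz.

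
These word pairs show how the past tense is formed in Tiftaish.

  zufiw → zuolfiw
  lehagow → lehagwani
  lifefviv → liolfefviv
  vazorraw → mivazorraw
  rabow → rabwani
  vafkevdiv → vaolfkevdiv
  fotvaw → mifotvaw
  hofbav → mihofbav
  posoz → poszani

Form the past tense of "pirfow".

pirfwani

hofbav and lifefviv both end in -v yet inflect differently (mihofbav, liolfefviv), so the final letter is not what conditions the rule; the last vowel is.
"pirfow" has last vowel 'o'. The stems whose last vowel is 'o' (lehagow → lehagwani, posoz → poszani, rabow → rabwani) delete the last vowel and add -ani.
The other patterns: stems whose last vowel is 'a' add the prefix mi-; stems whose last vowel is 'i' insert -ol- after the first vowel.
So pirfow → pirfwani.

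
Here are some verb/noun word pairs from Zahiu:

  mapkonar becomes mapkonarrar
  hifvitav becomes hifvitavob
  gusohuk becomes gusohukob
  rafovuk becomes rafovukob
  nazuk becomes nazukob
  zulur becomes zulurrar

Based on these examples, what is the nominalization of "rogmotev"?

"rogmotev" ends in -v. The one such stem in the data (hifvitav → hifvitavob) adds -ob, so the same rule applies.
The other pattern: stems ending in -r double the final consonant and add -ar.
So rogmotev → rogmotevob.

rogmotevob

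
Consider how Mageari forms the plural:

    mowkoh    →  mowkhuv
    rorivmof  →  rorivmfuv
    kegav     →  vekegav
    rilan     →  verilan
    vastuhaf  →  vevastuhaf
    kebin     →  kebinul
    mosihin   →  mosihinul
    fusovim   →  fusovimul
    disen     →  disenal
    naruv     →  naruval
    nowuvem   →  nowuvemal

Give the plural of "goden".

godenal

rorivmof and vastuhaf both end in -f yet inflect differently (rorivmfuv, vevastuhaf), so the final letter is not what conditions the rule; the last vowel is.
"goden" has last vowel 'e'. The stems whose last vowel is 'e' (disen → disenal, nowuvem → nowuvemal) add -al.
The other patterns: stems whose last vowel is 'o' delete the last vowel and add -uv; stems whose last vowel is 'a' add the prefix ve-; stems whose last vowel is 'i' add -ul.
So goden → godenal.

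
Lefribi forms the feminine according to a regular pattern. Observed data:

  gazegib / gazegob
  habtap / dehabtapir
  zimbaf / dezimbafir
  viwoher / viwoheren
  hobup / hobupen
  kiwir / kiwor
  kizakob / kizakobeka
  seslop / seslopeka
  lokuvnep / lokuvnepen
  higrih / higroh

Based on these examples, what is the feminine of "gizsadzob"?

habtap and seslop both end in -p yet inflect differently (dehabtapir, seslopeka), so the final letter is not what conditions the rule; the last vowel is.
"gizsadzob" has last vowel 'o'. The stems whose last vowel is 'o' (seslop → seslopeka, kizakob → kizakobeka) add -eka.
So gizsadzob → gizsadzobeka.

gizsadzobeka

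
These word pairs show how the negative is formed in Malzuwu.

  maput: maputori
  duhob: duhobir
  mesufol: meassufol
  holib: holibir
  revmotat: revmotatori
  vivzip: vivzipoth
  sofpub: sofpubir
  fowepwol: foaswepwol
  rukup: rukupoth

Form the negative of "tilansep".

"tilansep" ends in -p. The stems ending in -p (rukup → rukupoth, vivzip → vivzipoth) add -oth.
So tilansep → tilansepoth.

tilansepoth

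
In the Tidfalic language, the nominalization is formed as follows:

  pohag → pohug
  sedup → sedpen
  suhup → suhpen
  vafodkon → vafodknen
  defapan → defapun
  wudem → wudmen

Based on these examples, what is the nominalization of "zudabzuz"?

defapan and vafodkon both end in -n yet inflect differently (defapun, vafodknen), so the final letter is not what conditions the rule; the last vowel is.
"zudabzuz" has last vowel 'u'. The stems whose last vowel is 'u' (suhup → suhpen, sedup → sedpen) delete the last vowel and add -en.
The other pattern: stems whose last vowel is 'a' change the last vowel to 'u'.
So zudabzuz → zudabzzen.

zudabzzen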